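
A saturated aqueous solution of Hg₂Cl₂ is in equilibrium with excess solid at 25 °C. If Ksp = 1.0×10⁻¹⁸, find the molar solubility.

6.3×10⁻⁷ M

Hg₂Cl₂(s) ⇌ Hg₂²⁺(aq) + 2 Cl⁻(aq)
If s mol/L of Hg₂Cl₂ dissolves, [Hg₂²⁺] = s and [Cl⁻] = 2s.
Ksp = [Hg₂²⁺][Cl⁻]^2 = s · (2s)^2 = 4s^3
4s^3 = 1.0×10⁻¹⁸  ⇒  s^3 = 2.5×10⁻¹⁹
s = (2.5×10⁻¹⁹)^(1/3) = 6.3×10⁻⁷ mol L⁻¹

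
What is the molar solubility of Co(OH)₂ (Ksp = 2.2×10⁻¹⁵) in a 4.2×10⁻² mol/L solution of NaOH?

1.2×10⁻¹² M

Co(OH)₂(s) ⇌ Co²⁺(aq) + 2 OH⁻(aq)
With OH⁻ already at 4.2×10⁻² mol/L and s small, take [OH⁻] ≈ 4.2×10⁻² mol/L and [Co²⁺] = s.
Ksp = [Co²⁺][OH⁻]^2 = s(4.2×10⁻²)^2
s = 2.2×10⁻¹⁵ / (4.2×10⁻²)^2 = 1.2×10⁻¹²
s = 1.2×10⁻¹² mol/L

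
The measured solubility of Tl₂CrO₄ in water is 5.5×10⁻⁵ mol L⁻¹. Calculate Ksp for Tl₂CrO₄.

Tl₂CrO₄(s) ⇌ 2 Tl⁺(aq) + CrO₄²⁻(aq)
If s mol/L of Tl₂CrO₄ dissolves, [Tl⁺] = 2s and [CrO₄²⁻] = s.
Ksp = [Tl⁺]^2[CrO₄²⁻] = (2s)^2 · s = 4s^3
Ksp = 4 × (5.5×10⁻⁵)^3 = 6.7×10⁻¹³

Ksp = 6.7×10⁻¹³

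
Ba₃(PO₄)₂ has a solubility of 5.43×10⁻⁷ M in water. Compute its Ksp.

Ba₃(PO₄)₂(s) ⇌ 3 Ba²⁺(aq) + 2 PO₄³⁻(aq)
For each mole of Ba₃(PO₄)₂ that dissolves per liter, [Ba²⁺] = 3s and [PO₄³⁻] = 2s; let s denote this solubility.
Ksp = [Ba²⁺]^3[PO₄³⁻]^2 = (3s)^3 · (2s)^2 = 108s^5
Ksp = 108 × (5.43×10⁻⁷)^5 = 5.10×10⁻³⁰

Ksp = 5.10×10⁻³⁰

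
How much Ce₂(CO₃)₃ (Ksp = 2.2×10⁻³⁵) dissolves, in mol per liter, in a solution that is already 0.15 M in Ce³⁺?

3.3×10⁻¹² M

Ce₂(CO₃)₃(s) ⇌ 2 Ce³⁺(aq) + 3 CO₃²⁻(aq)
Let s be the solubility of Ce₂(CO₃)₃ here. The common ion gives [Ce³⁺] ≈ 0.15 M, and [CO₃²⁻] = 3s.
Ksp = [Ce³⁺]^2[CO₃²⁻]^3 = (0.15)^2(3s)^3
(3s)^3 = 2.2×10⁻³⁵ / (0.15)^2 = 9.8×10⁻³⁴
s = 3.3×10⁻¹² M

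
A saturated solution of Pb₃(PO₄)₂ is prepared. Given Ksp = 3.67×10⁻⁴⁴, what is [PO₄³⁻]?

1.61×10⁻⁹ M

Pb₃(PO₄)₂(s) ⇌ 3 Pb²⁺(aq) + 2 PO₄³⁻(aq)
For each mole of Pb₃(PO₄)₂ that dissolves per liter, [Pb²⁺] = 3s and [PO₄³⁻] = 2s; let s denote this solubility.
Ksp = [Pb²⁺]^3[PO₄³⁻]^2 = (3s)^3 · (2s)^2 = 108s^5 = 3.67×10⁻⁴⁴
s = 8.06×10⁻¹⁰ mol L⁻¹
[PO₄³⁻] = 2s = 1.61×10⁻⁹ mol L⁻¹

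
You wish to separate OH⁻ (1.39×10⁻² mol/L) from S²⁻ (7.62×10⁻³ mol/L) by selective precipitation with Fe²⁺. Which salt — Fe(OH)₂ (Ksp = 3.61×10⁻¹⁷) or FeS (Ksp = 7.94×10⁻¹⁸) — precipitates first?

Precipitation begins when Q = Ksp.
For Fe(OH)₂: [Fe²⁺] = (Ksp/[OH⁻]^2) = 1.87×10⁻¹³ mol/L
For FeS: [Fe²⁺] = (Ksp/[S²⁻]) = 1.04×10⁻¹⁵ mol/L
Since FeS needs less Fe²⁺ to reach saturation, it precipitates first.

FeS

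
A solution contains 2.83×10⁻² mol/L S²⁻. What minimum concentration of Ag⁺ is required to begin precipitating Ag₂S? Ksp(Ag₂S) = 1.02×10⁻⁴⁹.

1.90×10⁻²⁴ M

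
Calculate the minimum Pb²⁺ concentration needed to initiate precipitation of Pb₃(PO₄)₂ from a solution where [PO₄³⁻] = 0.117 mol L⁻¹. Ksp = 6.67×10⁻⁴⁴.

1.70×10⁻¹⁴ M

A salt starts to precipitate once the ion product Q reaches its Ksp.
Pb₃(PO₄)₂(s) ⇌ 3 Pb²⁺(aq) + 2 PO₄³⁻(aq)
Ksp = [Pb²⁺]^3[PO₄³⁻]^2 = [Pb²⁺]^3(0.117)^2
[Pb²⁺]^3 = 6.67×10⁻⁴⁴ / (0.117)^2 = 4.87×10⁻⁴²
[Pb²⁺] = 1.70×10⁻¹⁴ mol L⁻¹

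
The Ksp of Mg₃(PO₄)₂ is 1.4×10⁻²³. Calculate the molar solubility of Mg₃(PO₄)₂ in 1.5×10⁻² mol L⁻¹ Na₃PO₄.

1.3×10⁻⁷ M

Mg₃(PO₄)₂(s) ⇌ 3 Mg²⁺(aq) + 2 PO₄³⁻(aq)
Let s be the solubility of Mg₃(PO₄)₂ here. The common ion gives [PO₄³⁻] ≈ 1.5×10⁻² mol L⁻¹, and [Mg²⁺] = 3s.
Ksp = [Mg²⁺]^3[PO₄³⁻]^2 = (3s)^3(1.5×10⁻²)^2
(3s)^3 = 1.4×10⁻²³ / (1.5×10⁻²)^2 = 6.2×10⁻²⁰
s = 1.3×10⁻⁷ mol L⁻¹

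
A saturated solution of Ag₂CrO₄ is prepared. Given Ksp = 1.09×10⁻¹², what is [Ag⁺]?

1.30×10⁻⁴ M

Ag₂CrO₄(s) ⇌ 2 Ag⁺(aq) + CrO₄²⁻(aq)
Let s be the molar solubility. Then [Ag⁺] = 2s and [CrO₄²⁻] = s.
Ksp = [Ag⁺]^2[CrO₄²⁻] = (2s)^2 · s = 4s^3 = 1.09×10⁻¹²
s = 6.48×10⁻⁵ M
[Ag⁺] = 2s = 1.30×10⁻⁴ M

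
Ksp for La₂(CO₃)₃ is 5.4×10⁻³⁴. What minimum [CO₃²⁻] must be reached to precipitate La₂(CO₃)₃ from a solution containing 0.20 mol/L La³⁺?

Precipitation begins when Q = Ksp.
La₂(CO₃)₃(s) ⇌ 2 La³⁺(aq) + 3 CO₃²⁻(aq)
Ksp = [La³⁺]^2[CO₃²⁻]^3 = [CO₃²⁻]^3(0.20)^2
[CO₃²⁻]^3 = 5.4×10⁻³⁴ / (0.20)^2 = 1.4×10⁻³²
[CO₃²⁻] = 2.4×10⁻¹¹ mol/L

2.4×10⁻¹¹ M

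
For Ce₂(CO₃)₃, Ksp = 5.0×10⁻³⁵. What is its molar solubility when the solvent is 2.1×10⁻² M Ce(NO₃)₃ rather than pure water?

Ce₂(CO₃)₃(s) ⇌ 2 Ce³⁺(aq) + 3 CO₃²⁻(aq)
The solution already contains Ce³⁺ at 2.1×10⁻² M. Let s be the molar solubility of Ce₂(CO₃)₃.
[Ce³⁺] ≈ 2.1×10⁻² M (common ion dominates); [CO₃²⁻] = 3s.
Ksp = [Ce³⁺]^2[CO₃²⁻]^3 = (2.1×10⁻²)^2(3s)^3
(3s)^3 = 5.0×10⁻³⁵ / (2.1×10⁻²)^2 = 1.1×10⁻³¹
s = 1.6×10⁻¹¹ M

1.6×10⁻¹¹ M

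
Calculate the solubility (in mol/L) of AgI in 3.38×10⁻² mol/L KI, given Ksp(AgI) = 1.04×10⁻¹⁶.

3.08×10⁻¹⁵ M

AgI(s) ⇌ Ag⁺(aq) + I⁻(aq)
Let s be the solubility of AgI here. The common ion gives [I⁻] ≈ 3.38×10⁻² mol/L, and [Ag⁺] = s.
Ksp = [Ag⁺][I⁻] = s(3.38×10⁻²)
s = 1.04×10⁻¹⁶ / (3.38×10⁻²) = 3.08×10⁻¹⁵
s = 3.08×10⁻¹⁵ mol/L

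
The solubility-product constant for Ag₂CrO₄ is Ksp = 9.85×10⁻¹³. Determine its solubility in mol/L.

6.27×10⁻⁵ M

Ag₂CrO₄(s) ⇌ 2 Ag⁺(aq) + CrO₄²⁻(aq)
For each mole of Ag₂CrO₄ that dissolves per liter, [Ag⁺] = 2s and [CrO₄²⁻] = s; let s denote this solubility.
Ksp = [Ag⁺]^2[CrO₄²⁻] = (2s)^2 · s = 4s^3
4s^3 = 9.85×10⁻¹³  ⇒  s^3 = 2.46×10⁻¹³
Taking the 3rd root, s = 6.27×10⁻⁵ M.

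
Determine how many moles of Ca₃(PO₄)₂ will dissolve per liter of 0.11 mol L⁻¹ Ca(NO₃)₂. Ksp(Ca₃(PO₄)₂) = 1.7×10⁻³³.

Ca₃(PO₄)₂(s) ⇌ 3 Ca²⁺(aq) + 2 PO₄³⁻(aq)
Ca²⁺ is already present at 0.11 mol L⁻¹. If s mol/L of Ca₃(PO₄)₂ dissolves, [PO₄³⁻] = 2s while [Ca²⁺] ≈ 0.11 mol L⁻¹.
Ksp = [Ca²⁺]^3[PO₄³⁻]^2 = (0.11)^3(2s)^2
(2s)^2 = 1.7×10⁻³³ / (0.11)^3 = 1.3×10⁻³⁰
s = 5.7×10⁻¹⁶ mol L⁻¹

5.7×10⁻¹⁶ M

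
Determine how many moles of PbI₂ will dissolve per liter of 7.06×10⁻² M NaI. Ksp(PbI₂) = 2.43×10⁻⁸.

4.88×10⁻⁶ M

PbI₂(s) ⇌ Pb²⁺(aq) + 2 I⁻(aq)
With I⁻ already at 7.06×10⁻² M and s small, take [I⁻] ≈ 7.06×10⁻² M and [Pb²⁺] = s.
Ksp = [Pb²⁺][I⁻]^2 = s(7.06×10⁻²)^2
s = 2.43×10⁻⁸ / (7.06×10⁻²)^2 = 4.88×10⁻⁶
s = 4.88×10⁻⁶ M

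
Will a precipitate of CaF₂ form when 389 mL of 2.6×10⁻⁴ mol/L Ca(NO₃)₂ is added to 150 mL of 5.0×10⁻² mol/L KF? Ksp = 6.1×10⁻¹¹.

After mixing, V = 389 mL + 150 mL = 539 mL.
[Ca²⁺] = (2.6×10⁻⁴)(389)/539 = 1.9×10⁻⁴ mol/L
[F⁻] = (5.0×10⁻²)(150)/539 = 1.4×10⁻² mol/L
Q = [Ca²⁺][F⁻]^2 = 3.6×10⁻⁸
Since Q (3.6×10⁻⁸) exceeds Ksp (6.1×10⁻¹¹), CaF₂ will precipitate.

Yes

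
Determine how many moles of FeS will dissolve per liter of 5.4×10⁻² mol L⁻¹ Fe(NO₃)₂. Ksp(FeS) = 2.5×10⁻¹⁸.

FeS(s) ⇌ Fe²⁺(aq) + S²⁻(aq)
Fe²⁺ is already present at 5.4×10⁻² mol L⁻¹. If s mol/L of FeS dissolves, [S²⁻] = s while [Fe²⁺] ≈ 5.4×10⁻² mol L⁻¹.
Ksp = [Fe²⁺][S²⁻] = (5.4×10⁻²)s
s = 2.5×10⁻¹⁸ / (5.4×10⁻²) = 4.6×10⁻¹⁷
s = 4.6×10⁻¹⁷ mol L⁻¹

4.6×10⁻¹⁷ M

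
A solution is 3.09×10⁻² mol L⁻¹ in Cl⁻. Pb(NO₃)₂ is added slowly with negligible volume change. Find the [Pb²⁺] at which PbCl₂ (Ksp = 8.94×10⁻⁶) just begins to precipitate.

9.36×10⁻³ M

Each salt precipitates once Q = Ksp for that salt.
PbCl₂(s) ⇌ Pb²⁺(aq) + 2 Cl⁻(aq)
Ksp = [Pb²⁺][Cl⁻]^2 = [Pb²⁺](3.09×10⁻²)^2
[Pb²⁺] = 8.94×10⁻⁶ / (3.09×10⁻²)^2 = 9.36×10⁻³
[Pb²⁺] = 9.36×10⁻³ mol L⁻¹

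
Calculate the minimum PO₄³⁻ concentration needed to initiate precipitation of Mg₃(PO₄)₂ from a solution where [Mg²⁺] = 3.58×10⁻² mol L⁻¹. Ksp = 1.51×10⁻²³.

5.74×10⁻¹⁰ M

A salt starts to precipitate once the ion product Q reaches its Ksp.
Mg₃(PO₄)₂(s) ⇌ 3 Mg²⁺(aq) + 2 PO₄³⁻(aq)
Ksp = [Mg²⁺]^3[PO₄³⁻]^2 = [PO₄³⁻]^2(3.58×10⁻²)^3
[PO₄³⁻]^2 = 1.51×10⁻²³ / (3.58×10⁻²)^3 = 3.29×10⁻¹⁹
[PO₄³⁻] = 5.74×10⁻¹⁰ mol L⁻¹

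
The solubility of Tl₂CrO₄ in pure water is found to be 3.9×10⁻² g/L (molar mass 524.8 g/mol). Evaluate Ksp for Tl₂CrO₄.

s = (3.9×10⁻² g L⁻¹)/(524.8 g mol⁻¹) = 7.431×10⁻⁵ M
Tl₂CrO₄(s) ⇌ 2 Tl⁺(aq) + CrO₄²⁻(aq)
For each mole of Tl₂CrO₄ that dissolves per liter, [Tl⁺] = 2s and [CrO₄²⁻] = s; let s denote this solubility.
Ksp = [Tl⁺]^2[CrO₄²⁻] = (2s)^2 · s = 4s^3
Ksp = 4 × (7.431×10⁻⁵)^3 = 1.6×10⁻¹²

Ksp = 1.6×10⁻¹²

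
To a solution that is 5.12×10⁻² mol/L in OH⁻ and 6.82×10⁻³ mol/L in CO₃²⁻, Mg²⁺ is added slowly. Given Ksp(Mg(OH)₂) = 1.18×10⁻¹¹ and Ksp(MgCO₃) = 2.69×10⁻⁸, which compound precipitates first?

A salt starts to precipitate once the ion product Q reaches its Ksp.
For Mg(OH)₂: [Mg²⁺] = (Ksp/[OH⁻]^2) = 4.50×10⁻⁹ mol/L
For MgCO₃: [Mg²⁺] = (Ksp/[CO₃²⁻]) = 3.94×10⁻⁶ mol/L
Mg(OH)₂ requires the lower [Mg²⁺], so it precipitates first.

Mg(OH)₂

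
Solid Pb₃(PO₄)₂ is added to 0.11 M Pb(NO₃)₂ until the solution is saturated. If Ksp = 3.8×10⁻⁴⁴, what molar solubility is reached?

2.7×10⁻²¹ M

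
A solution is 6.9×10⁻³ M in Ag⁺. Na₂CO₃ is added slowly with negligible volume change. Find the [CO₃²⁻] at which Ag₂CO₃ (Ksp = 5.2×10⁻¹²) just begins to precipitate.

1.1×10⁻⁷ M

Each salt precipitates once Q = Ksp for that salt.
Ag₂CO₃(s) ⇌ 2 Ag⁺(aq) + CO₃²⁻(aq)
Ksp = [Ag⁺]^2[CO₃²⁻] = [CO₃²⁻](6.9×10⁻³)^2
[CO₃²⁻] = 5.2×10⁻¹² / (6.9×10⁻³)^2 = 1.1×10⁻⁷
[CO₃²⁻] = 1.1×10⁻⁷ M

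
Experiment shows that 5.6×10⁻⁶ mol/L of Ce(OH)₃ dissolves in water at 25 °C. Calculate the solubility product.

Ksp = 2.7×10⁻²⁰

Ce(OH)₃(s) ⇌ Ce³⁺(aq) + 3 OH⁻(aq)
With molar solubility s: [Ce³⁺] = s, [OH⁻] = 3s.
Ksp = [Ce³⁺][OH⁻]^3 = s · (3s)^3 = 27s^4
Ksp = 27 × (5.6×10⁻⁶)^4 = 2.7×10⁻²⁰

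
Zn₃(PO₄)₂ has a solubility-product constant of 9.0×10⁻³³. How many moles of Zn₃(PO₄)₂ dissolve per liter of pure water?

Zn₃(PO₄)₂(s) ⇌ 3 Zn²⁺(aq) + 2 PO₄³⁻(aq)
Let s be the molar solubility. Then [Zn²⁺] = 3s and [PO₄³⁻] = 2s.
Ksp = [Zn²⁺]^3[PO₄³⁻]^2 = (3s)^3 · (2s)^2 = 108s^5
108s^5 = 9.0×10⁻³³  ⇒  s^5 = 8.3×10⁻³⁵
s = 1.5×10⁻⁷ mol/L

1.5×10⁻⁷ M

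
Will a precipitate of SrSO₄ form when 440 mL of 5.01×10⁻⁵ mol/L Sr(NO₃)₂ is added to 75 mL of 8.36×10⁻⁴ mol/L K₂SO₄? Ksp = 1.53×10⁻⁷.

Total volume after mixing = 440 + 75 = 515 mL.
[Sr²⁺] = (5.01×10⁻⁵)(440)/515 = 4.28×10⁻⁵ mol/L
[SO₄²⁻] = (8.36×10⁻⁴)(75)/515 = 1.22×10⁻⁴ mol/L
Q = [Sr²⁺][SO₄²⁻] = 5.21×10⁻⁹
Q < Ksp (5.21×10⁻⁹ vs 1.53×10⁻⁷); the solution remains unsaturated and no precipitate forms.

No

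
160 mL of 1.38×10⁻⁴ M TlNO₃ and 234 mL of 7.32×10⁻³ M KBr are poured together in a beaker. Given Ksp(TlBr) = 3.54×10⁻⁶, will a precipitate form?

Total volume after mixing = 160 + 234 = 394 mL.
[Tl⁺] = (1.38×10⁻⁴)(160)/394 = 5.60×10⁻⁵ M
[Br⁻] = (7.32×10⁻³)(234)/394 = 4.35×10⁻³ M
Q = [Tl⁺][Br⁻] = 2.44×10⁻⁷
Q < Ksp (2.44×10⁻⁷ vs 3.54×10⁻⁶); the solution remains unsaturated and no precipitate forms.

No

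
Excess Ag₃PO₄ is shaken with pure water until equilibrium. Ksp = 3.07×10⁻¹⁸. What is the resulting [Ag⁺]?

5.51×10⁻⁵ M

Ag₃PO₄(s) ⇌ 3 Ag⁺(aq) + PO₄³⁻(aq)
With molar solubility s: [Ag⁺] = 3s, [PO₄³⁻] = s.
Ksp = [Ag⁺]^3[PO₄³⁻] = (3s)^3 · s = 27s^4 = 3.07×10⁻¹⁸
s = 1.84×10⁻⁵ mol L⁻¹
[Ag⁺] = 3s = 5.51×10⁻⁵ mol L⁻¹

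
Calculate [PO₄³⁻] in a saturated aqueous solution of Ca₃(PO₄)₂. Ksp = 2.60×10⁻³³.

2.38×10⁻⁷ M

Ca₃(PO₄)₂(s) ⇌ 3 Ca²⁺(aq) + 2 PO₄³⁻(aq)
Let s be the molar solubility. Then [Ca²⁺] = 3s and [PO₄³⁻] = 2s.
Ksp = [Ca²⁺]^3[PO₄³⁻]^2 = (3s)^3 · (2s)^2 = 108s^5 = 2.60×10⁻³³
s = 1.19×10⁻⁷ mol/L
[PO₄³⁻] = 2s = 2.38×10⁻⁷ mol/L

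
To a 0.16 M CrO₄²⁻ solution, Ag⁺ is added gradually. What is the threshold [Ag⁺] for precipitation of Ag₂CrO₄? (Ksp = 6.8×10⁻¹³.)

A salt starts to precipitate once the ion product Q reaches its Ksp.
Ag₂CrO₄(s) ⇌ 2 Ag⁺(aq) + CrO₄²⁻(aq)
Ksp = [Ag⁺]^2[CrO₄²⁻] = [Ag⁺]^2(0.16)
[Ag⁺]^2 = 6.8×10⁻¹³ / (0.16) = 4.3×10⁻¹²
[Ag⁺] = 2.1×10⁻⁶ M

2.1×10⁻⁶ M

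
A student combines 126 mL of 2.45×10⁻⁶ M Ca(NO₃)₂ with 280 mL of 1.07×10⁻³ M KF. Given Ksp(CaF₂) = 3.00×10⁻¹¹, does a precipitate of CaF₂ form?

Total volume after mixing = 126 + 280 = 406 mL.
[Ca²⁺] = (2.45×10⁻⁶)(126)/406 = 7.60×10⁻⁷ M
[F⁻] = (1.07×10⁻³)(280)/406 = 7.38×10⁻⁴ M
Q = [Ca²⁺][F⁻]^2 = 4.14×10⁻¹³
Q < Ksp (4.14×10⁻¹³ vs 3.00×10⁻¹¹); the solution remains unsaturated and no precipitate forms.

No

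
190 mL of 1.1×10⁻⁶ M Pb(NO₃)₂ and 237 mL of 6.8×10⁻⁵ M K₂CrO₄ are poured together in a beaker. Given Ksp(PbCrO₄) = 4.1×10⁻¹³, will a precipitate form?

The combined volume is 427 mL.
[Pb²⁺] = (1.1×10⁻⁶)(190)/427 = 4.9×10⁻⁷ M
[CrO₄²⁻] = (6.8×10⁻⁵)(237)/427 = 3.8×10⁻⁵ M
Q = [Pb²⁺][CrO₄²⁻] = 1.8×10⁻¹¹
Q = 1.8×10⁻¹¹ > Ksp = 4.1×10⁻¹³, so the solution is supersaturated and PbCrO₄ precipitates.

Yes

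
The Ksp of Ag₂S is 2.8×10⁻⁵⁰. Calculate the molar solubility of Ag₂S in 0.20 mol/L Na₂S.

1.9×10⁻²⁵ M

Ag₂S(s) ⇌ 2 Ag⁺(aq) + S²⁻(aq)
Let s be the solubility of Ag₂S here. The common ion gives [S²⁻] ≈ 0.20 mol/L, and [Ag⁺] = 2s.
Ksp = [Ag⁺]^2[S²⁻] = (2s)^2(0.20)
(2s)^2 = 2.8×10⁻⁵⁰ / (0.20) = 1.4×10⁻⁴⁹
s = 1.9×10⁻²⁵ mol/L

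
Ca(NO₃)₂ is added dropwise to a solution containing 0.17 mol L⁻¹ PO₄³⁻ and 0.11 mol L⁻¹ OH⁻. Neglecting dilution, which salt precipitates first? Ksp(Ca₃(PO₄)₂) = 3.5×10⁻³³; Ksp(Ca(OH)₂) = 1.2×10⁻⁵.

The threshold for precipitation is Q = Ksp.
For Ca₃(PO₄)₂: [Ca²⁺] = (Ksp/[PO₄³⁻]^2)^(1/3) = 4.9×10⁻¹¹ mol L⁻¹
For Ca(OH)₂: [Ca²⁺] = (Ksp/[OH⁻]^2) = 9.9×10⁻⁴ mol L⁻¹
Ca₃(PO₄)₂ requires the lower [Ca²⁺], so it precipitates first.

Ca₃(PO₄)₂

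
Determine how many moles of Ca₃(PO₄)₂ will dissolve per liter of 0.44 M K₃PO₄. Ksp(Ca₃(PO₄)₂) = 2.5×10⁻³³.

7.8×10⁻¹² M

Ca₃(PO₄)₂(s) ⇌ 3 Ca²⁺(aq) + 2 PO₄³⁻(aq)
Let s be the solubility of Ca₃(PO₄)₂ here. The common ion gives [PO₄³⁻] ≈ 0.44 M, and [Ca²⁺] = 3s.
Ksp = [Ca²⁺]^3[PO₄³⁻]^2 = (3s)^3(0.44)^2
(3s)^3 = 2.5×10⁻³³ / (0.44)^2 = 1.3×10⁻³²
s = 7.8×10⁻¹² M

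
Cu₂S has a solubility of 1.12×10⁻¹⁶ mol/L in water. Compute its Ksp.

Ksp = 5.62×10⁻⁴⁸

Cu₂S(s) ⇌ 2 Cu⁺(aq) + S²⁻(aq)
If s mol/L of Cu₂S dissolves, [Cu⁺] = 2s and [S²⁻] = s.
Ksp = [Cu⁺]^2[S²⁻] = (2s)^2 · s = 4s^3
Ksp = 4 × (1.12×10⁻¹⁶)^3 = 5.62×10⁻⁴⁸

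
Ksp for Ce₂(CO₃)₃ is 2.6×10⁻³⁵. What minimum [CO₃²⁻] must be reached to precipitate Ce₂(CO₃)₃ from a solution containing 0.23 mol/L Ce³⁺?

The threshold for precipitation is Q = Ksp.
Ce₂(CO₃)₃(s) ⇌ 2 Ce³⁺(aq) + 3 CO₃²⁻(aq)
Ksp = [Ce³⁺]^2[CO₃²⁻]^3 = [CO₃²⁻]^3(0.23)^2
[CO₃²⁻]^3 = 2.6×10⁻³⁵ / (0.23)^2 = 4.9×10⁻³⁴
[CO₃²⁻] = 7.9×10⁻¹² mol/L

7.9×10⁻¹² M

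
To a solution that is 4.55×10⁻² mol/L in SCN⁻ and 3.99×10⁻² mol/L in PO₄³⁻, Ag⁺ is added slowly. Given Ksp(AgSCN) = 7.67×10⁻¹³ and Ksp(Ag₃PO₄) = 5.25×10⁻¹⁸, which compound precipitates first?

AgSCN

The threshold for precipitation is Q = Ksp.
For AgSCN: [Ag⁺] = (Ksp/[SCN⁻]) = 1.69×10⁻¹¹ mol/L
For Ag₃PO₄: [Ag⁺] = (Ksp/[PO₄³⁻])^(1/3) = 5.09×10⁻⁶ mol/L
AgSCN requires the lower [Ag⁺], so it precipitates first.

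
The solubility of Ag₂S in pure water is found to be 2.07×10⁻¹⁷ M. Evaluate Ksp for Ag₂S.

Ag₂S(s) ⇌ 2 Ag⁺(aq) + S²⁻(aq)
If s mol/L of Ag₂S dissolves, [Ag⁺] = 2s and [S²⁻] = s.
Ksp = [Ag⁺]^2[S²⁻] = (2s)^2 · s = 4s^3
Ksp = 4 × (2.07×10⁻¹⁷)^3 = 3.55×10⁻⁵⁰

Ksp = 3.55×10⁻⁵⁰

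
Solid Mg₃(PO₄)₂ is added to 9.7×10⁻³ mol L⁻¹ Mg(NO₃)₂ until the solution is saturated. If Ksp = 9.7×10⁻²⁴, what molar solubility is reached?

Mg₃(PO₄)₂(s) ⇌ 3 Mg²⁺(aq) + 2 PO₄³⁻(aq)
The solution already contains Mg²⁺ at 9.7×10⁻³ mol L⁻¹. Let s be the molar solubility of Mg₃(PO₄)₂.
[Mg²⁺] ≈ 9.7×10⁻³ mol L⁻¹ (common ion dominates); [PO₄³⁻] = 2s.
Ksp = [Mg²⁺]^3[PO₄³⁻]^2 = (9.7×10⁻³)^3(2s)^2
(2s)^2 = 9.7×10⁻²⁴ / (9.7×10⁻³)^3 = 1.1×10⁻¹⁷
s = 1.6×10⁻⁹ mol L⁻¹

1.6×10⁻⁹ M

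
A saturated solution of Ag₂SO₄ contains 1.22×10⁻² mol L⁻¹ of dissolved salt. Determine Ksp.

Ag₂SO₄(s) ⇌ 2 Ag⁺(aq) + SO₄²⁻(aq)
Call the molar solubility s, so that [Ag⁺] = 2s and [SO₄²⁻] = s.
Ksp = [Ag⁺]^2[SO₄²⁻] = (2s)^2 · s = 4s^3
Ksp = 4 × (1.22×10⁻²)^3 = 7.26×10⁻⁶

Ksp = 7.26×10⁻⁶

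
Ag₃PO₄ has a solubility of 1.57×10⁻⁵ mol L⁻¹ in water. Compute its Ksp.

Ksp = 1.64×10⁻¹⁸

Ag₃PO₄(s) ⇌ 3 Ag⁺(aq) + PO₄³⁻(aq)
Let s be the molar solubility. Then [Ag⁺] = 3s and [PO₄³⁻] = s.
Ksp = [Ag⁺]^3[PO₄³⁻] = (3s)^3 · s = 27s^4
Ksp = 27 × (1.57×10⁻⁵)^4 = 1.64×10⁻¹⁸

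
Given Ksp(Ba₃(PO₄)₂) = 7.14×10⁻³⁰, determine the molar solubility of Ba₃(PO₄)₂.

Ba₃(PO₄)₂(s) ⇌ 3 Ba²⁺(aq) + 2 PO₄³⁻(aq)
If s mol/L of Ba₃(PO₄)₂ dissolves, [Ba²⁺] = 3s and [PO₄³⁻] = 2s.
Ksp = [Ba²⁺]^3[PO₄³⁻]^2 = (3s)^3 · (2s)^2 = 108s^5
108s^5 = 7.14×10⁻³⁰  ⇒  s^5 = 6.61×10⁻³²
Taking the 5th root, s = 5.81×10⁻⁷ mol L⁻¹.

5.81×10⁻⁷ M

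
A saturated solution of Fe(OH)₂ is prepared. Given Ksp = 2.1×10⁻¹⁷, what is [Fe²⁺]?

1.7×10⁻⁶ M

Fe(OH)₂(s) ⇌ Fe²⁺(aq) + 2 OH⁻(aq)
With molar solubility s: [Fe²⁺] = s, [OH⁻] = 2s.
Ksp = [Fe²⁺][OH⁻]^2 = s · (2s)^2 = 4s^3 = 2.1×10⁻¹⁷
s = 1.7×10⁻⁶ M
[Fe²⁺] = s = 1.7×10⁻⁶ M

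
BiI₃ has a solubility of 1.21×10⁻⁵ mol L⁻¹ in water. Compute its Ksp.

Ksp = 5.79×10⁻¹⁹

BiI₃(s) ⇌ Bi³⁺(aq) + 3 I⁻(aq)
Call the molar solubility s, so that [Bi³⁺] = s and [I⁻] = 3s.
Ksp = [Bi³⁺][I⁻]^3 = s · (3s)^3 = 27s^4
Ksp = 27 × (1.21×10⁻⁵)^4 = 5.79×10⁻¹⁹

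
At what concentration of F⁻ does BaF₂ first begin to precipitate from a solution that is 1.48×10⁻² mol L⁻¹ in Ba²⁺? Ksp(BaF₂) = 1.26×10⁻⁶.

9.23×10⁻³ M

The threshold for precipitation is Q = Ksp.
BaF₂(s) ⇌ Ba²⁺(aq) + 2 F⁻(aq)
Ksp = [Ba²⁺][F⁻]^2 = [F⁻]^2(1.48×10⁻²)
[F⁻]^2 = 1.26×10⁻⁶ / (1.48×10⁻²) = 8.51×10⁻⁵
[F⁻] = 9.23×10⁻³ mol L⁻¹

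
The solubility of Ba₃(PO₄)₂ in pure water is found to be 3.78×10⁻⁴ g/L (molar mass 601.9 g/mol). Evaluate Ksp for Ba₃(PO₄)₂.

Ksp = 1.06×10⁻²⁹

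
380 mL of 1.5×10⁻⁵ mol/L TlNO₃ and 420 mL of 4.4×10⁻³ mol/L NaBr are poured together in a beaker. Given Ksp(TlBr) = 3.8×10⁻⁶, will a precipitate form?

No

After mixing, V = 380 mL + 420 mL = 800 mL.
[Tl⁺] = (1.5×10⁻⁵)(380)/800 = 7.1×10⁻⁶ mol/L
[Br⁻] = (4.4×10⁻³)(420)/800 = 2.3×10⁻³ mol/L
Q = [Tl⁺][Br⁻] = 1.6×10⁻⁸
Q = 1.6×10⁻⁸ < Ksp = 3.8×10⁻⁶, so the solution is unsaturated and no precipitate forms.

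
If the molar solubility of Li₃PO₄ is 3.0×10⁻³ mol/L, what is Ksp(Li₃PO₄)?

Ksp = 2.2×10⁻⁹

Li₃PO₄(s) ⇌ 3 Li⁺(aq) + PO₄³⁻(aq)
For each mole of Li₃PO₄ that dissolves per liter, [Li⁺] = 3s and [PO₄³⁻] = s; let s denote this solubility.
Ksp = [Li⁺]^3[PO₄³⁻] = (3s)^3 · s = 27s^4
Ksp = 27 × (3.0×10⁻³)^4 = 2.2×10⁻⁹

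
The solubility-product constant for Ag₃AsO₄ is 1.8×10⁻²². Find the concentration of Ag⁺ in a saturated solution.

4.8×10⁻⁶ M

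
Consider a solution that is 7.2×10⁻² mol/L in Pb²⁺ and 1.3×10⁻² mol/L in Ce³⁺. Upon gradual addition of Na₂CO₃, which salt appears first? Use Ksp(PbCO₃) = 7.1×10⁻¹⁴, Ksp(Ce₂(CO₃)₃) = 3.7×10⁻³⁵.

Precipitation begins when Q = Ksp.
For PbCO₃: [CO₃²⁻] = (Ksp/[Pb²⁺]) = 9.9×10⁻¹³ mol/L
For Ce₂(CO₃)₃: [CO₃²⁻] = (Ksp/[Ce³⁺]^2)^(1/3) = 6.0×10⁻¹¹ mol/L
Since PbCO₃ needs less CO₃²⁻ to reach saturation, it precipitates first.

PbCO₃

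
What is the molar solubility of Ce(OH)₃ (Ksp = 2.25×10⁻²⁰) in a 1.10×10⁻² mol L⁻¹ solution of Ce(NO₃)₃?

4.23×10⁻⁷ M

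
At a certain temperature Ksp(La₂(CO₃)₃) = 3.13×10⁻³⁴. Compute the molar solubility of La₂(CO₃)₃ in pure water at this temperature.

7.81×10⁻⁸ M

La₂(CO₃)₃(s) ⇌ 2 La³⁺(aq) + 3 CO₃²⁻(aq)
With molar solubility s: [La³⁺] = 2s, [CO₃²⁻] = 3s.
Ksp = [La³⁺]^2[CO₃²⁻]^3 = (2s)^2 · (3s)^3 = 108s^5
108s^5 = 3.13×10⁻³⁴  ⇒  s^5 = 2.90×10⁻³⁶
s = 7.81×10⁻⁸ M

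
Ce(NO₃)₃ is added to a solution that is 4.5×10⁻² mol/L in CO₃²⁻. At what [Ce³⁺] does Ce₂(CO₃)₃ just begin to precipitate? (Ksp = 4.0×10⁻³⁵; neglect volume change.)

6.6×10⁻¹⁶ M

A salt starts to precipitate once the ion product Q reaches its Ksp.
Ce₂(CO₃)₃(s) ⇌ 2 Ce³⁺(aq) + 3 CO₃²⁻(aq)
Ksp = [Ce³⁺]^2[CO₃²⁻]^3 = [Ce³⁺]^2(4.5×10⁻²)^3
[Ce³⁺]^2 = 4.0×10⁻³⁵ / (4.5×10⁻²)^3 = 4.4×10⁻³¹
[Ce³⁺] = 6.6×10⁻¹⁶ mol/L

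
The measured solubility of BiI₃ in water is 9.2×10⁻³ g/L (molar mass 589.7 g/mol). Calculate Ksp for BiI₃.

Ksp = 1.6×10⁻¹⁸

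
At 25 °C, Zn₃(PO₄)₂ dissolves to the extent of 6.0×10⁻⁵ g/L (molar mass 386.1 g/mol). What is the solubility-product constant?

s = (6.0×10⁻⁵ g L⁻¹)/(386.1 g mol⁻¹) = 1.554×10⁻⁷ M
Zn₃(PO₄)₂(s) ⇌ 3 Zn²⁺(aq) + 2 PO₄³⁻(aq)
If s mol/L of Zn₃(PO₄)₂ dissolves, [Zn²⁺] = 3s and [PO₄³⁻] = 2s.
Ksp = [Zn²⁺]^3[PO₄³⁻]^2 = (3s)^3 · (2s)^2 = 108s^5
Ksp = 108 × (1.554×10⁻⁷)^5 = 9.8×10⁻³³

Ksp = 9.8×10⁻³³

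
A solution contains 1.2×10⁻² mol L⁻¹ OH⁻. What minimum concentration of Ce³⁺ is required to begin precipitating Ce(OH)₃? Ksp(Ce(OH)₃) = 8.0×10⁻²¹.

4.6×10⁻¹⁵ M

Precipitation begins when Q = Ksp.
Ce(OH)₃(s) ⇌ Ce³⁺(aq) + 3 OH⁻(aq)
Ksp = [Ce³⁺][OH⁻]^3 = [Ce³⁺](1.2×10⁻²)^3
[Ce³⁺] = 8.0×10⁻²¹ / (1.2×10⁻²)^3 = 4.6×10⁻¹⁵
[Ce³⁺] = 4.6×10⁻¹⁵ mol L⁻¹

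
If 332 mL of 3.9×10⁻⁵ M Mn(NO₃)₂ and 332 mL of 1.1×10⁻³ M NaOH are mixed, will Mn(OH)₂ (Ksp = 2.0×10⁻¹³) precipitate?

The combined volume is 664 mL.
[Mn²⁺] = (3.9×10⁻⁵)(332)/664 = 2.0×10⁻⁵ M
[OH⁻] = (1.1×10⁻³)(332)/664 = 5.5×10⁻⁴ M
Q = [Mn²⁺][OH⁻]^2 = 5.9×10⁻¹²
Q = 5.9×10⁻¹² > Ksp = 2.0×10⁻¹³, so the solution is supersaturated and Mn(OH)₂ precipitates.

Yes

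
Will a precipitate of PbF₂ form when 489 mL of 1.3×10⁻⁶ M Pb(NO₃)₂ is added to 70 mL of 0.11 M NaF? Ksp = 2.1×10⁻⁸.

After mixing, V = 489 mL + 70 mL = 559 mL.
[Pb²⁺] = (1.3×10⁻⁶)(489)/559 = 1.1×10⁻⁶ M
[F⁻] = (0.11)(70)/559 = 1.4×10⁻² M
Q = [Pb²⁺][F⁻]^2 = 2.2×10⁻¹⁰
Since Q (2.2×10⁻¹⁰) is less than Ksp (2.1×10⁻⁸), no PbF₂ precipitates.

No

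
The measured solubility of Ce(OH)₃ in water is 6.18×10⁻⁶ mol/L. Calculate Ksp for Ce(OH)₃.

Ce(OH)₃(s) ⇌ Ce³⁺(aq) + 3 OH⁻(aq)
If s mol/L of Ce(OH)₃ dissolves, [Ce³⁺] = s and [OH⁻] = 3s.
Ksp = [Ce³⁺][OH⁻]^3 = s · (3s)^3 = 27s^4
Ksp = 27 × (6.18×10⁻⁶)^4 = 3.94×10⁻²⁰

Ksp = 3.94×10⁻²⁰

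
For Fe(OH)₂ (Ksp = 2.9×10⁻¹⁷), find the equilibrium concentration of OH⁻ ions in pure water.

3.9×10⁻⁶ M

Fe(OH)₂(s) ⇌ Fe²⁺(aq) + 2 OH⁻(aq)
Call the molar solubility s, so that [Fe²⁺] = s and [OH⁻] = 2s.
Ksp = [Fe²⁺][OH⁻]^2 = s · (2s)^2 = 4s^3 = 2.9×10⁻¹⁷
s = 1.9×10⁻⁶ M
[OH⁻] = 2s = 3.9×10⁻⁶ M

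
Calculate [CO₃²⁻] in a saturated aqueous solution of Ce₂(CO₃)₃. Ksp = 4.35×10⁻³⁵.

1.58×10⁻⁷ M

Ce₂(CO₃)₃(s) ⇌ 2 Ce³⁺(aq) + 3 CO₃²⁻(aq)
Call the molar solubility s, so that [Ce³⁺] = 2s and [CO₃²⁻] = 3s.
Ksp = [Ce³⁺]^2[CO₃²⁻]^3 = (2s)^2 · (3s)^3 = 108s^5 = 4.35×10⁻³⁵
s = 5.26×10⁻⁸ mol/L
[CO₃²⁻] = 3s = 1.58×10⁻⁷ mol/L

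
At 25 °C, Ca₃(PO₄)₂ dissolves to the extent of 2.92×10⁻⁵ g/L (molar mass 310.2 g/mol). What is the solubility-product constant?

Ksp = 7.98×10⁻³⁴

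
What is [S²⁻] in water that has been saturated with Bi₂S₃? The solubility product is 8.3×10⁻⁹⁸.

Bi₂S₃(s) ⇌ 2 Bi³⁺(aq) + 3 S²⁻(aq)
Call the molar solubility s, so that [Bi³⁺] = 2s and [S²⁻] = 3s.
Ksp = [Bi³⁺]^2[S²⁻]^3 = (2s)^2 · (3s)^3 = 108s^5 = 8.3×10⁻⁹⁸
s = 1.5×10⁻²⁰ mol/L
[S²⁻] = 3s = 4.5×10⁻²⁰ mol/L

4.5×10⁻²⁰ M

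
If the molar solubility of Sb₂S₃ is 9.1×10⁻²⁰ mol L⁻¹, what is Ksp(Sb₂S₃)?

Sb₂S₃(s) ⇌ 2 Sb³⁺(aq) + 3 S²⁻(aq)
For each mole of Sb₂S₃ that dissolves per liter, [Sb³⁺] = 2s and [S²⁻] = 3s; let s denote this solubility.
Ksp = [Sb³⁺]^2[S²⁻]^3 = (2s)^2 · (3s)^3 = 108s^5
Ksp = 108 × (9.1×10⁻²⁰)^5 = 6.7×10⁻⁹⁴

Ksp = 6.7×10⁻⁹⁴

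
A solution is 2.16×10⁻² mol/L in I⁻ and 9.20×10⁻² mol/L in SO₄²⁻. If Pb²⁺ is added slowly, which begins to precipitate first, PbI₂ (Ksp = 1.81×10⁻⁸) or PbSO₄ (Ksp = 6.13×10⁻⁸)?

PbSO₄

The threshold for precipitation is Q = Ksp.
For PbI₂: [Pb²⁺] = (Ksp/[I⁻]^2) = 3.88×10⁻⁵ mol/L
For PbSO₄: [Pb²⁺] = (Ksp/[SO₄²⁻]) = 6.66×10⁻⁷ mol/L
PbSO₄ requires the lower [Pb²⁺], so it precipitates first.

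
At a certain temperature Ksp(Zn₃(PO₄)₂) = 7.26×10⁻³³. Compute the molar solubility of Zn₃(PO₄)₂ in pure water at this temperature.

Zn₃(PO₄)₂(s) ⇌ 3 Zn²⁺(aq) + 2 PO₄³⁻(aq)
For each mole of Zn₃(PO₄)₂ that dissolves per liter, [Zn²⁺] = 3s and [PO₄³⁻] = 2s; let s denote this solubility.
Ksp = [Zn²⁺]^3[PO₄³⁻]^2 = (3s)^3 · (2s)^2 = 108s^5
108s^5 = 7.26×10⁻³³  ⇒  s^5 = 6.72×10⁻³⁵
Taking the 5th root, s = 1.46×10⁻⁷ M.

1.46×10⁻⁷ M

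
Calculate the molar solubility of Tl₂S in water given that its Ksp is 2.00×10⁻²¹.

7.94×10⁻⁸ M

Tl₂S(s) ⇌ 2 Tl⁺(aq) + S²⁻(aq)
For each mole of Tl₂S that dissolves per liter, [Tl⁺] = 2s and [S²⁻] = s; let s denote this solubility.
Ksp = [Tl⁺]^2[S²⁻] = (2s)^2 · s = 4s^3
4s^3 = 2.00×10⁻²¹  ⇒  s^3 = 5.00×10⁻²²
Taking the 3rd root, s = 7.94×10⁻⁸ mol L⁻¹.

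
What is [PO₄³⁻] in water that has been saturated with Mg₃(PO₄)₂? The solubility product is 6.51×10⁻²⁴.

1.81×10⁻⁵ M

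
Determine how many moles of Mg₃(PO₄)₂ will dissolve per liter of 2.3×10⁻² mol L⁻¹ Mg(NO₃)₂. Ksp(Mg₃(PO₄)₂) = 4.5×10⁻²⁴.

3.0×10⁻¹⁰ M

Mg₃(PO₄)₂(s) ⇌ 3 Mg²⁺(aq) + 2 PO₄³⁻(aq)
With Mg²⁺ already at 2.3×10⁻² mol L⁻¹ and s small, take [Mg²⁺] ≈ 2.3×10⁻² mol L⁻¹ and [PO₄³⁻] = 2s.
Ksp = [Mg²⁺]^3[PO₄³⁻]^2 = (2.3×10⁻²)^3(2s)^2
(2s)^2 = 4.5×10⁻²⁴ / (2.3×10⁻²)^3 = 3.7×10⁻¹⁹
s = 3.0×10⁻¹⁰ mol L⁻¹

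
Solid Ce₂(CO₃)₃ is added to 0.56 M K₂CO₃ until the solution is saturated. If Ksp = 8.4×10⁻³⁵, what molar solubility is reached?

1.1×10⁻¹⁷ M

Ce₂(CO₃)₃(s) ⇌ 2 Ce³⁺(aq) + 3 CO₃²⁻(aq)
The solution already contains CO₃²⁻ at 0.56 M. Let s be the molar solubility of Ce₂(CO₃)₃.
[CO₃²⁻] ≈ 0.56 M (common ion dominates); [Ce³⁺] = 2s.
Ksp = [Ce³⁺]^2[CO₃²⁻]^3 = (2s)^2(0.56)^3
(2s)^2 = 8.4×10⁻³⁵ / (0.56)^3 = 4.8×10⁻³⁴
s = 1.1×10⁻¹⁷ M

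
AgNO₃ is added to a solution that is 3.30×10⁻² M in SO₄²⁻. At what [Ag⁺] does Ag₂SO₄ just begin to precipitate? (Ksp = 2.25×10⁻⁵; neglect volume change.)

Each salt precipitates once Q = Ksp for that salt.
Ag₂SO₄(s) ⇌ 2 Ag⁺(aq) + SO₄²⁻(aq)
Ksp = [Ag⁺]^2[SO₄²⁻] = [Ag⁺]^2(3.30×10⁻²)
[Ag⁺]^2 = 2.25×10⁻⁵ / (3.30×10⁻²) = 6.82×10⁻⁴
[Ag⁺] = 2.61×10⁻² M

2.61×10⁻² M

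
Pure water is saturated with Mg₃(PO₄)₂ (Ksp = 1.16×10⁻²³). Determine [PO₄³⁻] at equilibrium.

2.03×10⁻⁵ M

Mg₃(PO₄)₂(s) ⇌ 3 Mg²⁺(aq) + 2 PO₄³⁻(aq)
If s mol/L of Mg₃(PO₄)₂ dissolves, [Mg²⁺] = 3s and [PO₄³⁻] = 2s.
Ksp = [Mg²⁺]^3[PO₄³⁻]^2 = (3s)^3 · (2s)^2 = 108s^5 = 1.16×10⁻²³
s = 1.01×10⁻⁵ M
[PO₄³⁻] = 2s = 2.03×10⁻⁵ M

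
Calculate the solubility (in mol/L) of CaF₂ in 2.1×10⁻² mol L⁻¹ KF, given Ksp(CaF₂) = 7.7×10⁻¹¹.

CaF₂(s) ⇌ Ca²⁺(aq) + 2 F⁻(aq)
With F⁻ already at 2.1×10⁻² mol L⁻¹ and s small, take [F⁻] ≈ 2.1×10⁻² mol L⁻¹ and [Ca²⁺] = s.
Ksp = [Ca²⁺][F⁻]^2 = s(2.1×10⁻²)^2
s = 7.7×10⁻¹¹ / (2.1×10⁻²)^2 = 1.7×10⁻⁷
s = 1.7×10⁻⁷ mol L⁻¹

1.7×10⁻⁷ M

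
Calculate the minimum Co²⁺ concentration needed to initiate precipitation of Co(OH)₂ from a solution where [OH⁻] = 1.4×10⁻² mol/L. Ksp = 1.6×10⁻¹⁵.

8.2×10⁻¹² M

The threshold for precipitation is Q = Ksp.
Co(OH)₂(s) ⇌ Co²⁺(aq) + 2 OH⁻(aq)
Ksp = [Co²⁺][OH⁻]^2 = [Co²⁺](1.4×10⁻²)^2
[Co²⁺] = 1.6×10⁻¹⁵ / (1.4×10⁻²)^2 = 8.2×10⁻¹²
[Co²⁺] = 8.2×10⁻¹² mol/L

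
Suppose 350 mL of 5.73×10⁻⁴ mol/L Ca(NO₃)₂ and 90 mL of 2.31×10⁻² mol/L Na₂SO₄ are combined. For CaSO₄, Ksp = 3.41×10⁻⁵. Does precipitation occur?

No

Total volume after mixing = 350 + 90 = 440 mL.
[Ca²⁺] = (5.73×10⁻⁴)(350)/440 = 4.56×10⁻⁴ mol/L
[SO₄²⁻] = (2.31×10⁻²)(90)/440 = 4.73×10⁻³ mol/L
Q = [Ca²⁺][SO₄²⁻] = 2.15×10⁻⁶
Q = 2.15×10⁻⁶ < Ksp = 3.41×10⁻⁵, so the solution is unsaturated and no precipitate forms.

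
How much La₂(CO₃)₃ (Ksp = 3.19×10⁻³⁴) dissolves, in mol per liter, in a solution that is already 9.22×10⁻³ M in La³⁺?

5.18×10⁻¹¹ M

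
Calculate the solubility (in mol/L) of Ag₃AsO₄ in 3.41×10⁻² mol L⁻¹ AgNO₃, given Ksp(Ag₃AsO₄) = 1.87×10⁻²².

4.72×10⁻¹⁸ M

Ag₃AsO₄(s) ⇌ 3 Ag⁺(aq) + AsO₄³⁻(aq)
Ag⁺ is already present at 3.41×10⁻² mol L⁻¹. If s mol/L of Ag₃AsO₄ dissolves, [AsO₄³⁻] = s while [Ag⁺] ≈ 3.41×10⁻² mol L⁻¹.
Ksp = [Ag⁺]^3[AsO₄³⁻] = (3.41×10⁻²)^3s
s = 1.87×10⁻²² / (3.41×10⁻²)^3 = 4.72×10⁻¹⁸
s = 4.72×10⁻¹⁸ mol L⁻¹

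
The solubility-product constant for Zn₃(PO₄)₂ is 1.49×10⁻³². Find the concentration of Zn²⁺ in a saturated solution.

5.07×10⁻⁷ M

Zn₃(PO₄)₂(s) ⇌ 3 Zn²⁺(aq) + 2 PO₄³⁻(aq)
With molar solubility s: [Zn²⁺] = 3s, [PO₄³⁻] = 2s.
Ksp = [Zn²⁺]^3[PO₄³⁻]^2 = (3s)^3 · (2s)^2 = 108s^5 = 1.49×10⁻³²
s = 1.69×10⁻⁷ M
[Zn²⁺] = 3s = 5.07×10⁻⁷ M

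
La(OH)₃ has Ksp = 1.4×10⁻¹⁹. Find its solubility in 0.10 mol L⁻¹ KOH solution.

1.4×10⁻¹⁶ M

La(OH)₃(s) ⇌ La³⁺(aq) + 3 OH⁻(aq)
With OH⁻ already at 0.10 mol L⁻¹ and s small, take [OH⁻] ≈ 0.10 mol L⁻¹ and [La³⁺] = s.
Ksp = [La³⁺][OH⁻]^3 = s(0.10)^3
s = 1.4×10⁻¹⁹ / (0.10)^3 = 1.4×10⁻¹⁶
s = 1.4×10⁻¹⁶ mol L⁻¹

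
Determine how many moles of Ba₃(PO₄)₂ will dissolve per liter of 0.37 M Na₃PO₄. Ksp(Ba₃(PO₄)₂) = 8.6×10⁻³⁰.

Ba₃(PO₄)₂(s) ⇌ 3 Ba²⁺(aq) + 2 PO₄³⁻(aq)
With PO₄³⁻ already at 0.37 M and s small, take [PO₄³⁻] ≈ 0.37 M and [Ba²⁺] = 3s.
Ksp = [Ba²⁺]^3[PO₄³⁻]^2 = (3s)^3(0.37)^2
(3s)^3 = 8.6×10⁻³⁰ / (0.37)^2 = 6.3×10⁻²⁹
s = 1.3×10⁻¹⁰ M

1.3×10⁻¹⁰ M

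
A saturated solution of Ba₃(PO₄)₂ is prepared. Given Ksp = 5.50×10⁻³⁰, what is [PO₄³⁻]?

1.10×10⁻⁶ M

Ba₃(PO₄)₂(s) ⇌ 3 Ba²⁺(aq) + 2 PO₄³⁻(aq)
Let s be the molar solubility. Then [Ba²⁺] = 3s and [PO₄³⁻] = 2s.
Ksp = [Ba²⁺]^3[PO₄³⁻]^2 = (3s)^3 · (2s)^2 = 108s^5 = 5.50×10⁻³⁰
s = 5.51×10⁻⁷ mol L⁻¹
[PO₄³⁻] = 2s = 1.10×10⁻⁶ mol L⁻¹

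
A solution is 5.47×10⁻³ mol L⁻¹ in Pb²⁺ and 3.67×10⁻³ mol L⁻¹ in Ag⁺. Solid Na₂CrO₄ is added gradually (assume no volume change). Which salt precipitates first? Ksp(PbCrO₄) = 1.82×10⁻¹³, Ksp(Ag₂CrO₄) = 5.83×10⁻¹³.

PbCrO₄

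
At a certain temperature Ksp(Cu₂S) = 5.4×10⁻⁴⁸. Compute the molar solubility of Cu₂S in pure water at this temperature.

Cu₂S(s) ⇌ 2 Cu⁺(aq) + S²⁻(aq)
For each mole of Cu₂S that dissolves per liter, [Cu⁺] = 2s and [S²⁻] = s; let s denote this solubility.
Ksp = [Cu⁺]^2[S²⁻] = (2s)^2 · s = 4s^3
4s^3 = 5.4×10⁻⁴⁸  ⇒  s^3 = 1.4×10⁻⁴⁸
s = (1.4×10⁻⁴⁸)^(1/3) = 1.1×10⁻¹⁶ mol/L

1.1×10⁻¹⁶ M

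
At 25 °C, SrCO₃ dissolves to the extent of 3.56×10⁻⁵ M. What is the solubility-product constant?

Ksp = 1.27×10⁻⁹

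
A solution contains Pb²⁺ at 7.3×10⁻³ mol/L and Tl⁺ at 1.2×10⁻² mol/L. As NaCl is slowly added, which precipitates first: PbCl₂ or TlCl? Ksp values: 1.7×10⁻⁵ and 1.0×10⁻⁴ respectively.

TlCl

Each salt precipitates once Q = Ksp for that salt.
For PbCl₂: [Cl⁻] = (Ksp/[Pb²⁺])^(1/2) = 4.8×10⁻² mol/L
For TlCl: [Cl⁻] = (Ksp/[Tl⁺]) = 8.3×10⁻³ mol/L
Since TlCl needs less Cl⁻ to reach saturation, it precipitates first.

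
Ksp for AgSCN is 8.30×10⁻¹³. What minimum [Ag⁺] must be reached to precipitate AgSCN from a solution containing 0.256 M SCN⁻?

3.24×10⁻¹² M

Each salt precipitates once Q = Ksp for that salt.
AgSCN(s) ⇌ Ag⁺(aq) + SCN⁻(aq)
Ksp = [Ag⁺][SCN⁻] = [Ag⁺](0.256)
[Ag⁺] = 8.30×10⁻¹³ / (0.256) = 3.24×10⁻¹²
[Ag⁺] = 3.24×10⁻¹² M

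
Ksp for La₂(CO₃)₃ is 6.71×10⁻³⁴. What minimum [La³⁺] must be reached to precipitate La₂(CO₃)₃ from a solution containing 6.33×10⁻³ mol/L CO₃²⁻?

5.14×10⁻¹⁴ M

Each salt precipitates once Q = Ksp for that salt.
La₂(CO₃)₃(s) ⇌ 2 La³⁺(aq) + 3 CO₃²⁻(aq)
Ksp = [La³⁺]^2[CO₃²⁻]^3 = [La³⁺]^2(6.33×10⁻³)^3
[La³⁺]^2 = 6.71×10⁻³⁴ / (6.33×10⁻³)^3 = 2.65×10⁻²⁷
[La³⁺] = 5.14×10⁻¹⁴ mol/L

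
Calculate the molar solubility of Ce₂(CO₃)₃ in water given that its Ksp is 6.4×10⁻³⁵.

5.7×10⁻⁸ M

Ce₂(CO₃)₃(s) ⇌ 2 Ce³⁺(aq) + 3 CO₃²⁻(aq)
Let s be the molar solubility. Then [Ce³⁺] = 2s and [CO₃²⁻] = 3s.
Ksp = [Ce³⁺]^2[CO₃²⁻]^3 = (2s)^2 · (3s)^3 = 108s^5
108s^5 = 6.4×10⁻³⁵  ⇒  s^5 = 5.9×10⁻³⁷
s = (5.9×10⁻³⁷)^(1/5) = 5.7×10⁻⁸ mol L⁻¹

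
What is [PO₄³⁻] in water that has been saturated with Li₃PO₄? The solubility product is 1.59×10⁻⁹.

2.77×10⁻³ M

Li₃PO₄(s) ⇌ 3 Li⁺(aq) + PO₄³⁻(aq)
With molar solubility s: [Li⁺] = 3s, [PO₄³⁻] = s.
Ksp = [Li⁺]^3[PO₄³⁻] = (3s)^3 · s = 27s^4 = 1.59×10⁻⁹
s = 2.77×10⁻³ mol/L
[PO₄³⁻] = s = 2.77×10⁻³ mol/L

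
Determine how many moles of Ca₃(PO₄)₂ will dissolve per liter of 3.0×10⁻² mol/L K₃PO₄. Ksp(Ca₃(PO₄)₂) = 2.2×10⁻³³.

4.5×10⁻¹¹ M

Ca₃(PO₄)₂(s) ⇌ 3 Ca²⁺(aq) + 2 PO₄³⁻(aq)
PO₄³⁻ is already present at 3.0×10⁻² mol/L. If s mol/L of Ca₃(PO₄)₂ dissolves, [Ca²⁺] = 3s while [PO₄³⁻] ≈ 3.0×10⁻² mol/L.
Ksp = [Ca²⁺]^3[PO₄³⁻]^2 = (3s)^3(3.0×10⁻²)^2
(3s)^3 = 2.2×10⁻³³ / (3.0×10⁻²)^2 = 2.4×10⁻³⁰
s = 4.5×10⁻¹¹ mol/L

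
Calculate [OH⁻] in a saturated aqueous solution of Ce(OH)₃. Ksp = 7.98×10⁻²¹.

Ce(OH)₃(s) ⇌ Ce³⁺(aq) + 3 OH⁻(aq)
Call the molar solubility s, so that [Ce³⁺] = s and [OH⁻] = 3s.
Ksp = [Ce³⁺][OH⁻]^3 = s · (3s)^3 = 27s^4 = 7.98×10⁻²¹
s = 4.15×10⁻⁶ mol L⁻¹
[OH⁻] = 3s = 1.24×10⁻⁵ mol L⁻¹

1.24×10⁻⁵ M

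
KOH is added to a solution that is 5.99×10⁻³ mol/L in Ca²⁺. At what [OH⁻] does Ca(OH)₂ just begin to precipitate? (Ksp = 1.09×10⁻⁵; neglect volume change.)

4.27×10⁻² M

Precipitation begins when Q = Ksp.
Ca(OH)₂(s) ⇌ Ca²⁺(aq) + 2 OH⁻(aq)
Ksp = [Ca²⁺][OH⁻]^2 = [OH⁻]^2(5.99×10⁻³)
[OH⁻]^2 = 1.09×10⁻⁵ / (5.99×10⁻³) = 1.82×10⁻³
[OH⁻] = 4.27×10⁻² mol/L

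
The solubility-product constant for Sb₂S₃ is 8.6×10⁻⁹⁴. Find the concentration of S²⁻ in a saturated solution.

Sb₂S₃(s) ⇌ 2 Sb³⁺(aq) + 3 S²⁻(aq)
With molar solubility s: [Sb³⁺] = 2s, [S²⁻] = 3s.
Ksp = [Sb³⁺]^2[S²⁻]^3 = (2s)^2 · (3s)^3 = 108s^5 = 8.6×10⁻⁹⁴
s = 9.6×10⁻²⁰ M
[S²⁻] = 3s = 2.9×10⁻¹⁹ M

2.9×10⁻¹⁹ M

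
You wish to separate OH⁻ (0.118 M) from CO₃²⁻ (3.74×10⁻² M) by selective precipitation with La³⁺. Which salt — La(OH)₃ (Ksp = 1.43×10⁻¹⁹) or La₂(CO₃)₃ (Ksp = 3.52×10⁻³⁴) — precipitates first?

La(OH)₃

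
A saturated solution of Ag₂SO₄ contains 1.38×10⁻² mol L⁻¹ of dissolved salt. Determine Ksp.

Ksp = 1.05×10⁻⁵

Ag₂SO₄(s) ⇌ 2 Ag⁺(aq) + SO₄²⁻(aq)
If s mol/L of Ag₂SO₄ dissolves, [Ag⁺] = 2s and [SO₄²⁻] = s.
Ksp = [Ag⁺]^2[SO₄²⁻] = (2s)^2 · s = 4s^3
Ksp = 4 × (1.38×10⁻²)^3 = 1.05×10⁻⁵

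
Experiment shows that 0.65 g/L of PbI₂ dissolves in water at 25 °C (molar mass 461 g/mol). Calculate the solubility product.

Ksp = 1.1×10⁻⁸

Convert to molarity: s = 0.65 / 461 = 1.410×10⁻³ mol/L
PbI₂(s) ⇌ Pb²⁺(aq) + 2 I⁻(aq)
Let s be the molar solubility. Then [Pb²⁺] = s and [I⁻] = 2s.
Ksp = [Pb²⁺][I⁻]^2 = s · (2s)^2 = 4s^3
Ksp = 4 × (1.410×10⁻³)^3 = 1.1×10⁻⁸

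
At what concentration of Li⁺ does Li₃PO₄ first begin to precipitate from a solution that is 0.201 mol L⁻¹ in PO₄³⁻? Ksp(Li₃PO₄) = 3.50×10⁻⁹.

2.59×10⁻³ M

Precipitation begins when Q = Ksp.
Li₃PO₄(s) ⇌ 3 Li⁺(aq) + PO₄³⁻(aq)
Ksp = [Li⁺]^3[PO₄³⁻] = [Li⁺]^3(0.201)
[Li⁺]^3 = 3.50×10⁻⁹ / (0.201) = 1.74×10⁻⁸
[Li⁺] = 2.59×10⁻³ mol L⁻¹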